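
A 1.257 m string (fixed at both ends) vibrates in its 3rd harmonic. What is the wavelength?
λₙ = 2L/n = 0.838 m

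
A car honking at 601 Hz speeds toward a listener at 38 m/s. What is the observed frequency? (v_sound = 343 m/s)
f_obs = f·v/(v − v_s) = 675.9 Hz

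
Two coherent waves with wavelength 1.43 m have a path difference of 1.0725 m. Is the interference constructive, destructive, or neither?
neither (partial) — path difference = 0.75λ, neither a whole number of wavelengths nor an odd multiple of λ/2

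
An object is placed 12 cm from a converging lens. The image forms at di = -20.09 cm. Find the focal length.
1/f = 1/do + 1/di → f = 29.8 cm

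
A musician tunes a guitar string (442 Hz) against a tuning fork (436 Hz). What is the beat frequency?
6 Hz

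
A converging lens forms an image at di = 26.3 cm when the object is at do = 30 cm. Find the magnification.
M = −di/do = -0.8767 (inverted image)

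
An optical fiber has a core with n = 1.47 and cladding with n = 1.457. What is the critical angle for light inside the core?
θc = arcsin(n_cladding/n_core) = 82.37°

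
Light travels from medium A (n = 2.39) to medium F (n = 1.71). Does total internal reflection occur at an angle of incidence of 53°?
θc = arcsin(n₂/n₁) = 45.68°; 53° > θc, so yes — total internal reflection.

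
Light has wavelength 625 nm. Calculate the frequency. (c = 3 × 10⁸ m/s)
f = c/λ = 4.800 × 10¹⁴ Hz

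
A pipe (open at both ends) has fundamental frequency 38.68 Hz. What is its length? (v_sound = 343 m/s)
L = v/(2f₁) = 4.434 m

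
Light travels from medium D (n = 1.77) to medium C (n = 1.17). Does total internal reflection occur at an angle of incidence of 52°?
θc = arcsin(n₂/n₁) = 41.38°; 52° > θc, so yes — total internal reflection.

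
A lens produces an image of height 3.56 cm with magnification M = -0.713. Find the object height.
ho = |hi|/|M| = 4.993 cm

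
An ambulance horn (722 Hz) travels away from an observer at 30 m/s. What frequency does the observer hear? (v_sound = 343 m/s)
f_obs = f·v/(v + v_s) = 663.9 Hz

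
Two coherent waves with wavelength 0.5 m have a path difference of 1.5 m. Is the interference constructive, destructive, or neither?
constructive — path difference = 3λ, a whole number of wavelengths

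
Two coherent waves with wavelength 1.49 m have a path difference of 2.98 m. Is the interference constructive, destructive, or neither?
constructive — path difference = 2λ, a whole number of wavelengths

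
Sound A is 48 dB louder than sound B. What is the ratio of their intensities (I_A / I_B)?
I_A/I_B = 10^(Δβ/10) = 63100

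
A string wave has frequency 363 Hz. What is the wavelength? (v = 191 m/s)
λ = v/f = 0.5262 m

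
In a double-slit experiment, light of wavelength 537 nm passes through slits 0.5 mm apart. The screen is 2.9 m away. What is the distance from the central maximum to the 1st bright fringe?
y = mλL/d = 3.115 mm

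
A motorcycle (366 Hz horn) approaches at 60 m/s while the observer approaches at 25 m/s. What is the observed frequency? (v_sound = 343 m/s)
f_obs = f·(v + v_o)/(v − v_s) = 475.9 Hz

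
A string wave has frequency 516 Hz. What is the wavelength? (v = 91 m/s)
λ = v/f = 0.1764 m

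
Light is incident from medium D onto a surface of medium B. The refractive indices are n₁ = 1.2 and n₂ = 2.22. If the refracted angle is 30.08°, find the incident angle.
sin θ₁ = (n₂/n₁)·sin θ₂ → θ₁ = 68.01°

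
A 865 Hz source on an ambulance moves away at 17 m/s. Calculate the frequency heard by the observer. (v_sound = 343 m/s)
f_obs = f·v/(v + v_s) = 824.2 Hz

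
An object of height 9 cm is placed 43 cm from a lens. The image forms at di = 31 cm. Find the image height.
hi = (-di/do) × ho = -6.488 cm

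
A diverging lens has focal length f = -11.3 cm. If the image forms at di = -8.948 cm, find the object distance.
1/do = 1/f − 1/di → do = 42.99 cm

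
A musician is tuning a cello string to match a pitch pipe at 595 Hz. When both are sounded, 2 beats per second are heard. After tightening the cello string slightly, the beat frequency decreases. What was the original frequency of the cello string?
593 Hz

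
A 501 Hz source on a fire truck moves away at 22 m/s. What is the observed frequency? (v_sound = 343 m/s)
f_obs = f·v/(v + v_s) = 470.8 Hz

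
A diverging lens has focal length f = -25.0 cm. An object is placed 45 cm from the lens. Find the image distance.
1/di = 1/f − 1/do → di = -16.07 cm (virtual image)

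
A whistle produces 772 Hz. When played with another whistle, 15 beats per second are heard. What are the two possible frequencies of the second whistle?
f₂ = 772 ± 15 Hz → 787 Hz or 757 Hz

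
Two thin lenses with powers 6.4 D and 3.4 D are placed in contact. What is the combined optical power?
P_total = P₁ + P₂ = 9.8 D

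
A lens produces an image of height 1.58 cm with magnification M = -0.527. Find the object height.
ho = |hi|/|M| = 2.998 cm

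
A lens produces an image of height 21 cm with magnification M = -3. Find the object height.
ho = |hi|/|M| = 7 cm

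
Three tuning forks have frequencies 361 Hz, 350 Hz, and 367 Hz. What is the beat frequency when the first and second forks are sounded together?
11 Hz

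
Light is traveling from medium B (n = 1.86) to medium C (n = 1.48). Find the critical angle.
θc = arcsin(n₂/n₁) = 52.72°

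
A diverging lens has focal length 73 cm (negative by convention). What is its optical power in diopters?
P = 1/f = -1.37 D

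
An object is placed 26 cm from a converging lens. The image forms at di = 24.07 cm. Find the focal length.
1/f = 1/do + 1/di → f = 12.5 cm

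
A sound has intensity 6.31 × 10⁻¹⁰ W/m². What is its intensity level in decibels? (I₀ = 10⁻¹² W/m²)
β = 10·log₁₀(I/I₀) = 28 dB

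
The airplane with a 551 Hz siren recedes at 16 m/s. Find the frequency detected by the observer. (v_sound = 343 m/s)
f_obs = f·v/(v + v_s) = 526.4 Hz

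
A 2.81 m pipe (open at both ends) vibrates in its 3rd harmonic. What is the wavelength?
λₙ = 2L/n = 1.873 m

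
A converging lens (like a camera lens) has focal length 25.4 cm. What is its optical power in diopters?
P = 1/f = 3.937 D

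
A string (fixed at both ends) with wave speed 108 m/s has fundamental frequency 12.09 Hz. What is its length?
L = v/(2f₁) = 4.467 m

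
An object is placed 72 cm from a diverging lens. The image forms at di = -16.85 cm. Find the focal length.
1/f = 1/do + 1/di → f = -22 cm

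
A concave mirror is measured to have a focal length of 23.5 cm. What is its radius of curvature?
R = 2|f| = 47 cm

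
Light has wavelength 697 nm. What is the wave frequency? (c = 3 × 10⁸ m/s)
f = c/λ = 4.304 × 10¹⁴ Hz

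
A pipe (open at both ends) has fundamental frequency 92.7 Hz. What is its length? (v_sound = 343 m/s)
L = v/(2f₁) = 1.85 m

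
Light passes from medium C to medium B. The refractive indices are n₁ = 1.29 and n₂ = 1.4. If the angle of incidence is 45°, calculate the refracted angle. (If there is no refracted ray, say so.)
sin θ₂ = (n₁/n₂)·sin θ₁ = 0.6515 → θ₂ = 40.66°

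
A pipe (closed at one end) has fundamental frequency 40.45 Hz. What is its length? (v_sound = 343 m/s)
L = v/(4f₁) = 2.12 m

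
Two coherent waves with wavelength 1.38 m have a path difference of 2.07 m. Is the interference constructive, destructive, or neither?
destructive — path difference = 1.5λ, an odd multiple of λ/2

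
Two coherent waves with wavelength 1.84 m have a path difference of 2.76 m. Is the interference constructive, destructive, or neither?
destructive — path difference = 1.5λ, an odd multiple of λ/2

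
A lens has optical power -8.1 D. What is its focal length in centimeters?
f = 1/P = -12.35 cm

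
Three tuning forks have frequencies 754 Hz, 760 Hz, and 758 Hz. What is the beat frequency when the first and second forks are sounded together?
6 Hz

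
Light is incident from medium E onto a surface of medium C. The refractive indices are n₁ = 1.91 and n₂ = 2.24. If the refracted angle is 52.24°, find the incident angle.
sin θ₁ = (n₂/n₁)·sin θ₂ → θ₁ = 68°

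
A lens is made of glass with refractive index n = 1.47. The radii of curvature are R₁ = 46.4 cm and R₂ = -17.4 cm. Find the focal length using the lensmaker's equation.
1/f = (n − 1)(1/R₁ − 1/R₂) → f = 26.92 cm (converging lens)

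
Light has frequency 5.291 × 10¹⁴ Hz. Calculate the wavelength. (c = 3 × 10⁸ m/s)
λ = c/f = 567 nm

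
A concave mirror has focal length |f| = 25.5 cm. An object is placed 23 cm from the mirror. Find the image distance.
f = +25.5 cm (concave); 1/di = 1/f − 1/do → di = -234.6 cm (virtual image, behind mirror)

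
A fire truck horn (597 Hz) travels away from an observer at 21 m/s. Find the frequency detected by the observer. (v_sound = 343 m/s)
f_obs = f·v/(v + v_s) = 562.6 Hz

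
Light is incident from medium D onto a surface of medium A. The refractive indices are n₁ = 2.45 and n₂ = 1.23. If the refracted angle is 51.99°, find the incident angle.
sin θ₁ = (n₂/n₁)·sin θ₂ → θ₁ = 23.3°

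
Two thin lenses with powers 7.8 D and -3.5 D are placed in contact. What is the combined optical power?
P_total = P₁ + P₂ = 4.3 D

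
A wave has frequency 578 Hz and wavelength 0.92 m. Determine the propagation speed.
v = fλ = 531.8 m/s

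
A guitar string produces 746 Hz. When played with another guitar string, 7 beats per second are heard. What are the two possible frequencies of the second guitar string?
f₂ = 746 ± 7 Hz → 753 Hz or 739 Hz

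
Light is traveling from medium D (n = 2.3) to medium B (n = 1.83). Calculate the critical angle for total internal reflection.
θc = arcsin(n₂/n₁) = 52.72°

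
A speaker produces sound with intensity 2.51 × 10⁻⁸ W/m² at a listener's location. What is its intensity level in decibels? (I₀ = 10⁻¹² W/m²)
β = 10·log₁₀(I/I₀) = 44 dB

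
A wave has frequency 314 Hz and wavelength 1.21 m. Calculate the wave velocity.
v = fλ = 379.9 m/s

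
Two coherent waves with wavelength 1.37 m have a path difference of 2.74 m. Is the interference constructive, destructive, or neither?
constructive — path difference = 2λ, a whole number of wavelengths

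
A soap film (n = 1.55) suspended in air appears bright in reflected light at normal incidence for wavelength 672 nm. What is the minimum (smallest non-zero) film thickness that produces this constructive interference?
2nt = (m − ½)λ with m = 1 → t = (m − ½)λ/(2n) = 108.4 nm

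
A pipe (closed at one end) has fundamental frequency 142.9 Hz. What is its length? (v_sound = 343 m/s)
L = v/(4f₁) = 0.6001 m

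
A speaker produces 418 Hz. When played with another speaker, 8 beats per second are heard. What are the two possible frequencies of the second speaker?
f₂ = 418 ± 8 Hz → 426 Hz or 410 Hz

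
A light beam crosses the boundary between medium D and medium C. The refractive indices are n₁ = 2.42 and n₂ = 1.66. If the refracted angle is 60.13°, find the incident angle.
sin θ₁ = (n₂/n₁)·sin θ₂ → θ₁ = 36.5°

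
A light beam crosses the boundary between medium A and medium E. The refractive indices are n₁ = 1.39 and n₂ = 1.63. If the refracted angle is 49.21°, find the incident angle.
sin θ₁ = (n₂/n₁)·sin θ₂ → θ₁ = 62.6°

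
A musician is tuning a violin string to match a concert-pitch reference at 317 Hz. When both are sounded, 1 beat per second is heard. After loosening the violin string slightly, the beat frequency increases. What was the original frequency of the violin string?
316 Hz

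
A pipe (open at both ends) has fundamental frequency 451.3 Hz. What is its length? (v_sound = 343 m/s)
L = v/(2f₁) = 0.38 m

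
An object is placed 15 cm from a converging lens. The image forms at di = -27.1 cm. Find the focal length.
1/f = 1/do + 1/di → f = 33.6 cm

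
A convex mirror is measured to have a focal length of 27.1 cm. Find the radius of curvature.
R = 2|f| = 54.2 cm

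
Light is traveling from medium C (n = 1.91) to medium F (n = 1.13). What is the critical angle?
θc = arcsin(n₂/n₁) = 36.27°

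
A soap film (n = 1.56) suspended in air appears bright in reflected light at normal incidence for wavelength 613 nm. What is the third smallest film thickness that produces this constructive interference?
2nt = (m − ½)λ with m = 3 → t = (m − ½)λ/(2n) = 491.2 nm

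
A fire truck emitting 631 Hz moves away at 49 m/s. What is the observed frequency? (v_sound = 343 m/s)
f_obs = f·v/(v + v_s) = 552.1 Hz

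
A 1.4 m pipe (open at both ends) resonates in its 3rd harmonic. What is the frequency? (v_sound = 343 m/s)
fₙ = nv/(2L) = 367.5 Hz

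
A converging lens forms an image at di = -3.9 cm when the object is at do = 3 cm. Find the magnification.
M = −di/do = 1.3 (upright image)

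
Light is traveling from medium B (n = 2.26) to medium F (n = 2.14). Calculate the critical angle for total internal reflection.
θc = arcsin(n₂/n₁) = 71.25°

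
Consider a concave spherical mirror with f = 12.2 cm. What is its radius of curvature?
R = 2|f| = 24.4 cm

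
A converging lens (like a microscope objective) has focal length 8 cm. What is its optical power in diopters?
P = 1/f = 12.5 D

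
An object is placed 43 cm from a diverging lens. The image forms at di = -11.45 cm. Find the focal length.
1/f = 1/do + 1/di → f = -15.61 cm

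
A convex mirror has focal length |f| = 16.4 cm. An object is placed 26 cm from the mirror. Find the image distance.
f = −16.4 cm (convex); 1/di = 1/f − 1/do → di = -10.06 cm (virtual image, behind mirror)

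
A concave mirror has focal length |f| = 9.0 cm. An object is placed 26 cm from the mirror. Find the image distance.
f = +9.0 cm (concave); 1/di = 1/f − 1/do → di = 13.76 cm (real image, in front of mirror)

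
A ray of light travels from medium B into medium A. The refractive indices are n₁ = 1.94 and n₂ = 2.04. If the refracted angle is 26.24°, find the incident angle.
sin θ₁ = (n₂/n₁)·sin θ₂ → θ₁ = 27.71°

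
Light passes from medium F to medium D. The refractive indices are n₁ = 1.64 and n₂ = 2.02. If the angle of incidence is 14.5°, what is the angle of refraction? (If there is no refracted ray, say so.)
sin θ₂ = (n₁/n₂)·sin θ₁ = 0.2033 → θ₂ = 11.73°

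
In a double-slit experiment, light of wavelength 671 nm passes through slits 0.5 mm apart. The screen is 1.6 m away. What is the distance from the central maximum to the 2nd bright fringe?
y = mλL/d = 4.294 mm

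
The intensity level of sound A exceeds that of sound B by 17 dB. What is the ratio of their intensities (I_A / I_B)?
I_A/I_B = 10^(Δβ/10) = 50.12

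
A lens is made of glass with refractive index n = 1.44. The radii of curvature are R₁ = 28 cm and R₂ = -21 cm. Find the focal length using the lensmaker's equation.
1/f = (n − 1)(1/R₁ − 1/R₂) → f = 27.27 cm (converging lens)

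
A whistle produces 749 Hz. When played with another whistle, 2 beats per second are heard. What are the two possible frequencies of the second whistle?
f₂ = 749 ± 2 Hz → 751 Hz or 747 Hz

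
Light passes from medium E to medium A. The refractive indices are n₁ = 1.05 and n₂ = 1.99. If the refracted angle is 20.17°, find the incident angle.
sin θ₁ = (n₂/n₁)·sin θ₂ → θ₁ = 40.81°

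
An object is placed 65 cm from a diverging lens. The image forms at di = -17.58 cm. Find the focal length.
1/f = 1/do + 1/di → f = -24.1 cm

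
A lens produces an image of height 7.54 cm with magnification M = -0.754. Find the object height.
ho = |hi|/|M| = 10 cm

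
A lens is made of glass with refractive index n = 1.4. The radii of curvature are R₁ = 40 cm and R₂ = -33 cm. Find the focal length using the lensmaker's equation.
1/f = (n − 1)(1/R₁ − 1/R₂) → f = 45.21 cm (converging lens)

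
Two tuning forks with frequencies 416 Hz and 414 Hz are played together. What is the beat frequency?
2 Hz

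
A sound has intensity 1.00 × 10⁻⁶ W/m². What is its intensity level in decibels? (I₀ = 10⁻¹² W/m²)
β = 10·log₁₀(I/I₀) = 60 dB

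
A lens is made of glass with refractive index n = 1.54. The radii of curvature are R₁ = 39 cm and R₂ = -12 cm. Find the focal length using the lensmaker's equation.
1/f = (n − 1)(1/R₁ − 1/R₂) → f = 16.99 cm (converging lens)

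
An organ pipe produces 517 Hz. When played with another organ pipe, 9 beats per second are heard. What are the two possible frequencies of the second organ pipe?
f₂ = 517 ± 9 Hz → 526 Hz or 508 Hz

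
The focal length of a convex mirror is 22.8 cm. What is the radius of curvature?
R = 2|f| = 45.6 cm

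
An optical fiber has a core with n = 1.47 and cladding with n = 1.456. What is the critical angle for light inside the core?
θc = arcsin(n_cladding/n_core) = 82.09°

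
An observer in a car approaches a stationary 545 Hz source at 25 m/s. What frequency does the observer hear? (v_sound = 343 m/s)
f_obs = f·(v + v_o)/v = 584.7 Hz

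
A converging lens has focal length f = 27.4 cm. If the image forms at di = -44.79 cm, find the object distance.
1/do = 1/f − 1/di → do = 17 cm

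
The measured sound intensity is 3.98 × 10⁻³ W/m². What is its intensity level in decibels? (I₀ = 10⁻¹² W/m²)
β = 10·log₁₀(I/I₀) = 96 dB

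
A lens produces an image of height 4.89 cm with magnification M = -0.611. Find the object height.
ho = |hi|/|M| = 8.003 cm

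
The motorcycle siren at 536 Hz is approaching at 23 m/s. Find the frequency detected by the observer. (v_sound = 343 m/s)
f_obs = f·v/(v − v_s) = 574.5 Hz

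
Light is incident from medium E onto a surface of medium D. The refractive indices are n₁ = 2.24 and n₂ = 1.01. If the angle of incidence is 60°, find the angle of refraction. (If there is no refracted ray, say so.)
sin θ₂ = (n₁/n₂)·sin θ₁ = 1.921 > 1, so there is no refracted ray — the light undergoes total internal reflection.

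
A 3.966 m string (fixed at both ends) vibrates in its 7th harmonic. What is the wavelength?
λₙ = 2L/n = 1.133 m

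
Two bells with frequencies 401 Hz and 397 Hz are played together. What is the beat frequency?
4 Hz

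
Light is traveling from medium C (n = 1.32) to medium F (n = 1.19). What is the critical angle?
θc = arcsin(n₂/n₁) = 64.36°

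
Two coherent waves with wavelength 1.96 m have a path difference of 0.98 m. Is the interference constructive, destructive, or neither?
destructive — path difference = 0.5λ, an odd multiple of λ/2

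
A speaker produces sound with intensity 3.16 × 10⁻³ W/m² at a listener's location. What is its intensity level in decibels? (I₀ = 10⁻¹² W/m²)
β = 10·log₁₀(I/I₀) = 95 dB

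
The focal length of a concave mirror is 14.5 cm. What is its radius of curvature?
R = 2|f| = 29 cm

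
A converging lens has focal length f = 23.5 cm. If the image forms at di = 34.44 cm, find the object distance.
1/do = 1/f − 1/di → do = 73.98 cm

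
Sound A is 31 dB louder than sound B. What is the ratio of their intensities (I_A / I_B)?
I_A/I_B = 10^(Δβ/10) = 1259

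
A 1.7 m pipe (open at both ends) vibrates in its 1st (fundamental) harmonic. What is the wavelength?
λₙ = 2L/n = 3.4 m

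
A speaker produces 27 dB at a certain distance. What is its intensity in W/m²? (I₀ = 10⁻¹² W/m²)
I = I₀·10^(β/10) = 5.01 × 10⁻¹⁰ W/m²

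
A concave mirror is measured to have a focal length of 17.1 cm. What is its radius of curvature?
R = 2|f| = 34.2 cm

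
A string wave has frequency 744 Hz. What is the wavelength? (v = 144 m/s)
λ = v/f = 0.1935 m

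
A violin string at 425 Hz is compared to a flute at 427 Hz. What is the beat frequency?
2 Hz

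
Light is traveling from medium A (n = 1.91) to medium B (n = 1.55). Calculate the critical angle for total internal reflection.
θc = arcsin(n₂/n₁) = 54.24°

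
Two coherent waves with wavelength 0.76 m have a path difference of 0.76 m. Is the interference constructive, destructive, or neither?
constructive — path difference = 1λ, a whole number of wavelengths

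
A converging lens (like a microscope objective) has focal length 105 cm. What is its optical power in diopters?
P = 1/f = 0.9524 D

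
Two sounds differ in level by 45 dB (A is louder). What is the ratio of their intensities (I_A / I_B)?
I_A/I_B = 10^(Δβ/10) = 31620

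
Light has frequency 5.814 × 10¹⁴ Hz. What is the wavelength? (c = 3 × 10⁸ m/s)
λ = c/f = 516 nm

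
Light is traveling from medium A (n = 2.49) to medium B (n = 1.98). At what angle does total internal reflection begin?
θc = arcsin(n₂/n₁) = 52.67°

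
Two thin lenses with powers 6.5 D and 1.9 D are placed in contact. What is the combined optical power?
P_total = P₁ + P₂ = 8.4 D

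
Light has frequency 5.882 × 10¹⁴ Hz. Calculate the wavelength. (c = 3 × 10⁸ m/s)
λ = c/f = 510 nm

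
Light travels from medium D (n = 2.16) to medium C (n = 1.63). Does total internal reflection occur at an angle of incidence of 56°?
θc = arcsin(n₂/n₁) = 48.99°; 56° > θc, so yes — total internal reflection.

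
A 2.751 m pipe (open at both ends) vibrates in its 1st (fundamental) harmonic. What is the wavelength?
λₙ = 2L/n = 5.502 m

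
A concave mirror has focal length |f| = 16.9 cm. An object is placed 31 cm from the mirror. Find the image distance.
f = +16.9 cm (concave); 1/di = 1/f − 1/do → di = 37.16 cm (real image, in front of mirror)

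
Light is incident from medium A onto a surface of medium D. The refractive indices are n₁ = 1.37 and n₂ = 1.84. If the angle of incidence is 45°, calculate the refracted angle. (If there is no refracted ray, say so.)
sin θ₂ = (n₁/n₂)·sin θ₁ = 0.5265 → θ₂ = 31.77°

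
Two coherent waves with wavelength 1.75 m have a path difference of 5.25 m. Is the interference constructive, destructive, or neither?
constructive — path difference = 3λ, a whole number of wavelengths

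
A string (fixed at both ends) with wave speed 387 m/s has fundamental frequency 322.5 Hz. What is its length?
L = v/(2f₁) = 0.6 m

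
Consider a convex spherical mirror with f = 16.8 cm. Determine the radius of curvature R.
R = 2|f| = 33.6 cm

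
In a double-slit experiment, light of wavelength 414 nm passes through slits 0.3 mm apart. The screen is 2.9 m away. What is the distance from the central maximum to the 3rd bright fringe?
y = mλL/d = 12.01 mm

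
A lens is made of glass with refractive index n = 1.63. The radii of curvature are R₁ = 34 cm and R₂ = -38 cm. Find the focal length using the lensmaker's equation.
1/f = (n − 1)(1/R₁ − 1/R₂) → f = 28.48 cm (converging lens)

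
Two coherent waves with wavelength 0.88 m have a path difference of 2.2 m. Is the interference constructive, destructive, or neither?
destructive — path difference = 2.5λ, an odd multiple of λ/2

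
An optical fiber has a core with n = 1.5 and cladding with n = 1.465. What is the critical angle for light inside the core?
θc = arcsin(n_cladding/n_core) = 77.6°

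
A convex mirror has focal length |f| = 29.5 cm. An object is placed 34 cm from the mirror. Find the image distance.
f = −29.5 cm (convex); 1/di = 1/f − 1/do → di = -15.8 cm (virtual image, behind mirror)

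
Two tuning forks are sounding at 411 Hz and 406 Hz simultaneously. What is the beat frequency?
5 Hz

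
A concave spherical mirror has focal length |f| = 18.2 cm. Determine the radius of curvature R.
R = 2|f| = 36.4 cm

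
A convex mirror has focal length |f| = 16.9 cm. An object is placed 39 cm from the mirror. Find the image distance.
f = −16.9 cm (convex); 1/di = 1/f − 1/do → di = -11.79 cm (virtual image, behind mirror)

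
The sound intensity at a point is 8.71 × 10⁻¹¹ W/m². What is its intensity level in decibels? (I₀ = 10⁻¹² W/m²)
β = 10·log₁₀(I/I₀) = 19.4 dB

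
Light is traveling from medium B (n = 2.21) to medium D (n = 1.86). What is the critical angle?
θc = arcsin(n₂/n₁) = 57.31°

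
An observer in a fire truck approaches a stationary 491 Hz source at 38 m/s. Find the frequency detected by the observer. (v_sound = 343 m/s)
f_obs = f·(v + v_o)/v = 545.4 Hz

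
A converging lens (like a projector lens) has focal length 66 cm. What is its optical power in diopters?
P = 1/f = 1.515 D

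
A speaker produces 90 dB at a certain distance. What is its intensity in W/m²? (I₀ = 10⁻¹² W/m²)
I = I₀·10^(β/10) = 1.00 × 10⁻³ W/m²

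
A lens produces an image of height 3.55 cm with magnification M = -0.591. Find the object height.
ho = |hi|/|M| = 6.007 cm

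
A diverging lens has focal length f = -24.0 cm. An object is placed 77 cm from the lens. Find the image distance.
1/di = 1/f − 1/do → di = -18.3 cm (virtual image)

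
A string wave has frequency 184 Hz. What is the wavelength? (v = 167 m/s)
λ = v/f = 0.9076 m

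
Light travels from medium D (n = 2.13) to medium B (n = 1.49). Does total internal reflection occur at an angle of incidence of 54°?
θc = arcsin(n₂/n₁) = 44.39°; 54° > θc, so yes — total internal reflection.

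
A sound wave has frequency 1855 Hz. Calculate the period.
T = 1/f = 5.391 × 10⁻⁴ s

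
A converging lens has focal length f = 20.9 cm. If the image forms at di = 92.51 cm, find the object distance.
1/do = 1/f − 1/di → do = 27 cm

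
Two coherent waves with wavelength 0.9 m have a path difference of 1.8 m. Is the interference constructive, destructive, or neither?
constructive — path difference = 2λ, a whole number of wavelengths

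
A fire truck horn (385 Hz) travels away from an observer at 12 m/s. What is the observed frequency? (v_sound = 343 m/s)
f_obs = f·v/(v + v_s) = 372 Hz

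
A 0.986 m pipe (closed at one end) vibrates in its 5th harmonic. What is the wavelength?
λₙ = 4L/n = 0.7888 m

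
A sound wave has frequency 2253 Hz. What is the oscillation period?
T = 1/f = 4.439 × 10⁻⁴ s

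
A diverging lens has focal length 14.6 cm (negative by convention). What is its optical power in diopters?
P = 1/f = -6.849 D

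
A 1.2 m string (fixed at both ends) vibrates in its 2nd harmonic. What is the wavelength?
λₙ = 2L/n = 1.2 m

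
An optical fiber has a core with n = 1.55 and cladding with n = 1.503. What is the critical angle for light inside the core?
θc = arcsin(n_cladding/n_core) = 75.85°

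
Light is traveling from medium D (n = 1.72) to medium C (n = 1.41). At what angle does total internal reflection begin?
θc = arcsin(n₂/n₁) = 55.06°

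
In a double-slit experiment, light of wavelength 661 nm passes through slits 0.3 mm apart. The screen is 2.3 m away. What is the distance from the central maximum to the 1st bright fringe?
y = mλL/d = 5.068 mm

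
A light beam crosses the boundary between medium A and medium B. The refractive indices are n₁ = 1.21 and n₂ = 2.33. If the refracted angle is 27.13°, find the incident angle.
sin θ₁ = (n₂/n₁)·sin θ₂ → θ₁ = 61.41°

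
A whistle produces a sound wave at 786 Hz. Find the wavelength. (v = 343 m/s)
λ = v/f = 0.4364 m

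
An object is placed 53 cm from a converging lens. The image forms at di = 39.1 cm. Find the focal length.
1/f = 1/do + 1/di → f = 22.5 cm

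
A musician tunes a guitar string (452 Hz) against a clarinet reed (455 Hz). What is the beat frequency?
3 Hz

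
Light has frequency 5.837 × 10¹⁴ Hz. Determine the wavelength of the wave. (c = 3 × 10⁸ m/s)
λ = c/f = 514 nm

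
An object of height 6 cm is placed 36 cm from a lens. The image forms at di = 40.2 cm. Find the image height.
hi = (-di/do) × ho = -6.7 cm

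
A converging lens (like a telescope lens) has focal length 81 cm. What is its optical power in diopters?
P = 1/f = 1.235 D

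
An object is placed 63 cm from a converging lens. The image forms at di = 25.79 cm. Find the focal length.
1/f = 1/do + 1/di → f = 18.3 cm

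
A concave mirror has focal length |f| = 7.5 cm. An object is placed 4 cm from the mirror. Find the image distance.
f = +7.5 cm (concave); 1/di = 1/f − 1/do → di = -8.571 cm (virtual image, behind mirror)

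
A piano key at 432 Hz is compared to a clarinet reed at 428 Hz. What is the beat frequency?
4 Hz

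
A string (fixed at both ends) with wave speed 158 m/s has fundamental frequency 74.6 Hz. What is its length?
L = v/(2f₁) = 1.059 m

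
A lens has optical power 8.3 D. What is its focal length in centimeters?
f = 1/P = 12.05 cm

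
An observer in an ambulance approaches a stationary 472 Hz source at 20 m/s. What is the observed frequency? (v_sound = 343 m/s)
f_obs = f·(v + v_o)/v = 499.5 Hz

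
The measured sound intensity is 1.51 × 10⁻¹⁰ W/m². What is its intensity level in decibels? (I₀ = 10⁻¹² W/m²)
β = 10·log₁₀(I/I₀) = 21.79 dB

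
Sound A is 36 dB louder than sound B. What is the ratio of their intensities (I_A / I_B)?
I_A/I_B = 10^(Δβ/10) = 3981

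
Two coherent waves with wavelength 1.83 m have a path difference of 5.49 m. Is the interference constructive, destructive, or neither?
constructive — path difference = 3λ, a whole number of wavelengths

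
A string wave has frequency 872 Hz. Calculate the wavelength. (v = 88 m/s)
λ = v/f = 0.1009 m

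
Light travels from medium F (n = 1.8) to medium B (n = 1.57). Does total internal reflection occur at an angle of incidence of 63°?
θc = arcsin(n₂/n₁) = 60.72°; 63° > θc, so yes — total internal reflection.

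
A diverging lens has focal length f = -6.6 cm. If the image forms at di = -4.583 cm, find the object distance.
1/do = 1/f − 1/di → do = 15 cm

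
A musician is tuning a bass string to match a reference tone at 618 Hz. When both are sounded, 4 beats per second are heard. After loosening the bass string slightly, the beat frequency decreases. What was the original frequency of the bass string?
622 Hz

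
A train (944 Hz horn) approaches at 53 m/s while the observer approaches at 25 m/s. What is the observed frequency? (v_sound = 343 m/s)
f_obs = f·(v + v_o)/(v − v_s) = 1198 Hz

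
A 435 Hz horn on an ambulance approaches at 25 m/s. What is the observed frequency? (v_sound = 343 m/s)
f_obs = f·v/(v − v_s) = 469.2 Hz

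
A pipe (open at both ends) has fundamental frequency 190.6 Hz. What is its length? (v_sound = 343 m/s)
L = v/(2f₁) = 0.8998 m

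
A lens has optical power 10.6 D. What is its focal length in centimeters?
f = 1/P = 9.434 cm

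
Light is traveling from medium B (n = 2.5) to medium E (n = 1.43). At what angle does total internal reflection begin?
θc = arcsin(n₂/n₁) = 34.89°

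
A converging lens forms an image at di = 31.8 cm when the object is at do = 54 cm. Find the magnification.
M = −di/do = -0.5889 (inverted image)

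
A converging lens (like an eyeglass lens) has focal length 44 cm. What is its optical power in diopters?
P = 1/f = 2.273 D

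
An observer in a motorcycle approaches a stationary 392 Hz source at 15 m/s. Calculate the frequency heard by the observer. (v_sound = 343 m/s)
f_obs = f·(v + v_o)/v = 409.1 Hz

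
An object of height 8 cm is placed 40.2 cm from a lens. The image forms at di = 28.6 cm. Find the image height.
hi = (-di/do) × ho = -5.692 cm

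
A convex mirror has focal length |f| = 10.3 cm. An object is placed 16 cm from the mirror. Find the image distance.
f = −10.3 cm (convex); 1/di = 1/f − 1/do → di = -6.266 cm (virtual image, behind mirror)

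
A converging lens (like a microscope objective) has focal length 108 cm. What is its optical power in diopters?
P = 1/f = 0.9259 D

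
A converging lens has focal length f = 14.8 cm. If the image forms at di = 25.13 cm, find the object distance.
1/do = 1/f − 1/di → do = 36 cm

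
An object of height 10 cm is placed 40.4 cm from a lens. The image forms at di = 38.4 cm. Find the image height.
hi = (-di/do) × ho = -9.505 cm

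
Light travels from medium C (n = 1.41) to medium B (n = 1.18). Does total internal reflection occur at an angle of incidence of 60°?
θc = arcsin(n₂/n₁) = 56.81°; 60° > θc, so yes — total internal reflection.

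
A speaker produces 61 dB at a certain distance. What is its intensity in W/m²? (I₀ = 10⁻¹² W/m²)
I = I₀·10^(β/10) = 1.26 × 10⁻⁶ W/m²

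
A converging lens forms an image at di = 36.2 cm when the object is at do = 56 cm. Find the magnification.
M = −di/do = -0.6464 (inverted image)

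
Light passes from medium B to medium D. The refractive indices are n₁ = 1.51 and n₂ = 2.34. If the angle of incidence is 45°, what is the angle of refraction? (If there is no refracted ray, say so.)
sin θ₂ = (n₁/n₂)·sin θ₁ = 0.4563 → θ₂ = 27.15°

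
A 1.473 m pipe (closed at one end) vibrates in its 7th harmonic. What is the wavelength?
λₙ = 4L/n = 0.8417 m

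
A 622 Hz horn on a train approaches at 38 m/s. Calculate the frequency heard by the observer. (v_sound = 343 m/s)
f_obs = f·v/(v − v_s) = 699.5 Hz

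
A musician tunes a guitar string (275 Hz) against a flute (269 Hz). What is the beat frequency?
6 Hz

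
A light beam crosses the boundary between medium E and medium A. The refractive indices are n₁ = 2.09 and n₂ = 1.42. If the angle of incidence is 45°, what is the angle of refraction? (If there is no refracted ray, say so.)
sin θ₂ = (n₁/n₂)·sin θ₁ = 1.041 > 1, so there is no refracted ray — the light undergoes total internal reflection.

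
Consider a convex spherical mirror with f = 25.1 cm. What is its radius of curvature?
R = 2|f| = 50.2 cm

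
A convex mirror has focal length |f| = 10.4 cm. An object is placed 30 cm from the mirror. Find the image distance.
f = −10.4 cm (convex); 1/di = 1/f − 1/do → di = -7.723 cm (virtual image, behind mirror)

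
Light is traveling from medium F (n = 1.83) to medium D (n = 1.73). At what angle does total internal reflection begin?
θc = arcsin(n₂/n₁) = 70.97°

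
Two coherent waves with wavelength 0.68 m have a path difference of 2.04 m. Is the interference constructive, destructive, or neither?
constructive — path difference = 3λ, a whole number of wavelengths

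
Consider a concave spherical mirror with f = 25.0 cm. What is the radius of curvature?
R = 2|f| = 50 cm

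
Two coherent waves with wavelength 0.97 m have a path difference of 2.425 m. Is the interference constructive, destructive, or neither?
destructive — path difference = 2.5λ, an odd multiple of λ/2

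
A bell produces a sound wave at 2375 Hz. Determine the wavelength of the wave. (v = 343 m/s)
λ = v/f = 0.1444 m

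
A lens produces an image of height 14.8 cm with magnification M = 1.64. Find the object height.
ho = |hi|/|M| = 9.024 cm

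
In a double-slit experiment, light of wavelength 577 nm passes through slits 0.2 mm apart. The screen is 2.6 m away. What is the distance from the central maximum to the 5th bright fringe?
y = mλL/d = 37.51 mm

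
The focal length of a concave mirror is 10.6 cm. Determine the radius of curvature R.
R = 2|f| = 21.2 cm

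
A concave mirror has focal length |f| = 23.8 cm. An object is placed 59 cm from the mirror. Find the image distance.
f = +23.8 cm (concave); 1/di = 1/f − 1/do → di = 39.89 cm (real image, in front of mirror)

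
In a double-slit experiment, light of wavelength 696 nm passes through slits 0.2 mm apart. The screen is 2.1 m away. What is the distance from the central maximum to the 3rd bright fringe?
y = mλL/d = 21.92 mm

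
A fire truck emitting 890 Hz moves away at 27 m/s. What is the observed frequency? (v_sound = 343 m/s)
f_obs = f·v/(v + v_s) = 825.1 Hz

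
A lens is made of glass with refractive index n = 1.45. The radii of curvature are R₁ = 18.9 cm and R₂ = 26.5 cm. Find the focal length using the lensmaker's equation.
1/f = (n − 1)(1/R₁ − 1/R₂) → f = 146.4 cm (converging lens)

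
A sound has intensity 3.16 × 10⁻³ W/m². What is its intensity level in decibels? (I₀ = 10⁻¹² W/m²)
β = 10·log₁₀(I/I₀) = 95 dB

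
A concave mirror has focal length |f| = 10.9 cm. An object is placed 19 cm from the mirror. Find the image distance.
f = +10.9 cm (concave); 1/di = 1/f − 1/do → di = 25.57 cm (real image, in front of mirror)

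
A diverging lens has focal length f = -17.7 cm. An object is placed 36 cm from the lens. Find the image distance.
1/di = 1/f − 1/do → di = -11.87 cm (virtual image)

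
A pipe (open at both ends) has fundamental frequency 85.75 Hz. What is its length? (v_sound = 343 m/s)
L = v/(2f₁) = 2 m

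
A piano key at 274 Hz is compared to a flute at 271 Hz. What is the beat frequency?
3 Hz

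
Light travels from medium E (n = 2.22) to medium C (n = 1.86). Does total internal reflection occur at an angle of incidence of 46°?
θc = arcsin(n₂/n₁) = 56.91°; 46° < θc, so no — the ray refracts.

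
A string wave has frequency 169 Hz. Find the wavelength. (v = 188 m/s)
λ = v/f = 1.112 m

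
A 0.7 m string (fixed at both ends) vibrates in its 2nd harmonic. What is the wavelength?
λₙ = 2L/n = 0.7 m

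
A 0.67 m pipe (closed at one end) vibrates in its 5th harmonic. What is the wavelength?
λₙ = 4L/n = 0.536 m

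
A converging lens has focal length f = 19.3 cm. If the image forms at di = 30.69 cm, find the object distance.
1/do = 1/f − 1/di → do = 52 cm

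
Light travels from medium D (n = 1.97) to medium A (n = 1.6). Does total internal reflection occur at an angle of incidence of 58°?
θc = arcsin(n₂/n₁) = 54.31°; 58° > θc, so yes — total internal reflection.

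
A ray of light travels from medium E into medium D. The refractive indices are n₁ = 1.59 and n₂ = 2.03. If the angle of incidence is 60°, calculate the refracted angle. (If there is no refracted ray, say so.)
sin θ₂ = (n₁/n₂)·sin θ₁ = 0.6783 → θ₂ = 42.71°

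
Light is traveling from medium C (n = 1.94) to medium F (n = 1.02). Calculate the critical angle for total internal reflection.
θc = arcsin(n₂/n₁) = 31.72°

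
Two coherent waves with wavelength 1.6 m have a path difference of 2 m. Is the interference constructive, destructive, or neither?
neither (partial) — path difference = 1.25λ, neither a whole number of wavelengths nor an odd multiple of λ/2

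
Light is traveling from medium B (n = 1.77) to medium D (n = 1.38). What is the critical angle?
θc = arcsin(n₂/n₁) = 51.23°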